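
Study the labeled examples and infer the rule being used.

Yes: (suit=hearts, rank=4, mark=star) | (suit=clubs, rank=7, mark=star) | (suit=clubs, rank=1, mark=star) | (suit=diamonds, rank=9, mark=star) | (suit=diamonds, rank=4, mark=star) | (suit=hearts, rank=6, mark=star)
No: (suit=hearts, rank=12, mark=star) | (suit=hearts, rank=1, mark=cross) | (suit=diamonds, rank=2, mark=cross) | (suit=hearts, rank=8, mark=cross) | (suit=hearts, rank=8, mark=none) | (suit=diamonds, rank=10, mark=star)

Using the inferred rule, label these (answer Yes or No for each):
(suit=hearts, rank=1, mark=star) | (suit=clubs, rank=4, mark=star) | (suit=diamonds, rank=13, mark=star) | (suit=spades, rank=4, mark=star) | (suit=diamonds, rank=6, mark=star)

One predicate separates the groups cleanly: mark is star AND rank ≤ 9.
(suit=hearts, rank=1, mark=star): mark is star, rank = 1 — has this property, so Yes.
(suit=clubs, rank=4, mark=star): mark is star, rank = 4 — has this property, so Yes.
(suit=diamonds, rank=13, mark=star): mark is star, rank = 13 — doesn't qualify, so No.
(suit=spades, rank=4, mark=star): mark is star, rank = 4 — has this property, so Yes.
(suit=diamonds, rank=6, mark=star): mark is star, rank = 6 — has this property, so Yes.

Yes, Yes, No, Yes, Yes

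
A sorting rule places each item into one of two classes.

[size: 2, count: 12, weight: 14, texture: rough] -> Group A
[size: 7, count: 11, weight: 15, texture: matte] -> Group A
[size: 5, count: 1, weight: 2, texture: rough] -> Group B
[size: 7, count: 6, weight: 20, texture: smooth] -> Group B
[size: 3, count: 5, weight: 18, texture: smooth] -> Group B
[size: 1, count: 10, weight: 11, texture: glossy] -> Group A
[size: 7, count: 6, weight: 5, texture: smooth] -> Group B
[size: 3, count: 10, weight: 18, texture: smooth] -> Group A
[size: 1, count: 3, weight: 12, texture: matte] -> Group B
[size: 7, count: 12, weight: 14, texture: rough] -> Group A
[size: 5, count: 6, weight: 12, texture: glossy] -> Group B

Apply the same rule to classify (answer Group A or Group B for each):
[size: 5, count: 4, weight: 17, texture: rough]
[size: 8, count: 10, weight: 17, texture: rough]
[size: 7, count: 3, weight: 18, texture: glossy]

The common property of the 'Group A' items is: count ≥ 10. No 'Group B' item has it.
[size: 5, count: 4, weight: 17, texture: rough] → count = 4 → Group B.
[size: 8, count: 10, weight: 17, texture: rough] → count = 10 → Group A.
[size: 7, count: 3, weight: 18, texture: glossy] → count = 3 → Group B.

Group B, Group A, Group B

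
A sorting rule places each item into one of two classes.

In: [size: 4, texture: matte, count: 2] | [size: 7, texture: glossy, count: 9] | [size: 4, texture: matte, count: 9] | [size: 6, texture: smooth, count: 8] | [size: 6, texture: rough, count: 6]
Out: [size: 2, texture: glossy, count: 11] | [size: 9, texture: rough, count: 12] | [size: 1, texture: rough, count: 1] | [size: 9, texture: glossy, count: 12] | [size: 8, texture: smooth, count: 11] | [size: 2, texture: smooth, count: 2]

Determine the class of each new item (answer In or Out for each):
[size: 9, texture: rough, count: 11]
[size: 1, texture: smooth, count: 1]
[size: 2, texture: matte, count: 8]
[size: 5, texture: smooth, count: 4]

Out, Out, Out, In

'In' ⟺ size ≥ 4 AND size ≤ 7.
[size: 9, texture: rough, count: 11]: Out (size = 9). [size: 1, texture: smooth, count: 1]: Out (size = 1). [size: 2, texture: matte, count: 8]: Out (size = 2). [size: 5, texture: smooth, count: 4]: In (size = 5).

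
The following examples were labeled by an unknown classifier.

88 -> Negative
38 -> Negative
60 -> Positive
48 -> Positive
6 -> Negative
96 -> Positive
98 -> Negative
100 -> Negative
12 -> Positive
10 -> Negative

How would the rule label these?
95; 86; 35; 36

Comparing the two groups points to one rule — multiple of 12.
95: 95 = 12·7 + 11 — doesn't qualify, so Negative.
86: 86 = 12·7 + 2 — doesn't qualify, so Negative.
35: 35 = 12·2 + 11 — doesn't qualify, so Negative.
36: 36 = 12·3 — qualifies, so Positive.

Negative, Negative, Negative, Positive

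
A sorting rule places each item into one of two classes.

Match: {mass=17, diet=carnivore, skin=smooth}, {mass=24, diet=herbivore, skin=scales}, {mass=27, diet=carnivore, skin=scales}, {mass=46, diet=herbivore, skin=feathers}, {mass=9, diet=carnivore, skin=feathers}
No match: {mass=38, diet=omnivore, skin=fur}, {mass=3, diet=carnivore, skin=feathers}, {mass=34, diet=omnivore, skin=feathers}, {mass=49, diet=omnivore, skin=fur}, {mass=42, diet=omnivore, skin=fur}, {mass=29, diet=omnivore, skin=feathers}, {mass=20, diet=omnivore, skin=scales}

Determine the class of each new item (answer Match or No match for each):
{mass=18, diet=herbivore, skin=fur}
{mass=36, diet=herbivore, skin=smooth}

Match, Match

The distinguishing property — diet is not omnivore AND mass ≥ 9 — holds for all the 'Match' cases and none of the 'No match' cases.
Match: {mass=18, diet=herbivore, skin=fur}, since diet is herbivore, mass = 18. Match: {mass=36, diet=herbivore, skin=smooth}, since diet is herbivore, mass = 36.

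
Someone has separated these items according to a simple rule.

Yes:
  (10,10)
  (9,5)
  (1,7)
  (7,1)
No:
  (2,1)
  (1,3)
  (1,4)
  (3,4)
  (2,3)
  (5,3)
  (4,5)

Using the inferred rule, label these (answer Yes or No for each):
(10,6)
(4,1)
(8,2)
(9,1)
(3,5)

The rule appears to be: max ≥ 7.
(10,6): max 10, has this property → Yes. (4,1): max 4, does not pass → No. (8,2): max 8, has this property → Yes. (9,1): max 9, has this property → Yes. (3,5): max 5, does not pass → No.

Yes, No, Yes, Yes, No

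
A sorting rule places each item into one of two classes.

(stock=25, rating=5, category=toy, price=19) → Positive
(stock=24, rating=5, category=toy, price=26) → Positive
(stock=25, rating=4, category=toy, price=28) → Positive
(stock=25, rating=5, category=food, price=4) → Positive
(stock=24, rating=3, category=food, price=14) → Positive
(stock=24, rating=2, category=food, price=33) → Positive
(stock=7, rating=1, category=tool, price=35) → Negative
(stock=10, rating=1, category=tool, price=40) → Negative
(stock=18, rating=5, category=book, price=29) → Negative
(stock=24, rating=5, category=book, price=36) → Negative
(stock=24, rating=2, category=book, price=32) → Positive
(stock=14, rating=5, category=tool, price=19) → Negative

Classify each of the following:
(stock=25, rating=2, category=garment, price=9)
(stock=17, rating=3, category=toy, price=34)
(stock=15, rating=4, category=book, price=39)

The simplest hypothesis consistent with all the labels is: stock ≥ 24 AND price ≤ 33.

Positive, Negative, Negative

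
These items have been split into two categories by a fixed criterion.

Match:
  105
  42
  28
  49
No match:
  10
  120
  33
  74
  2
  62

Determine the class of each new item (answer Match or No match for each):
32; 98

No match, Match

One predicate separates the groups cleanly: multiple of 7.
32 — 32 = 7·4 + 4, hence No match.
98 — 98 = 7·14, hence Match.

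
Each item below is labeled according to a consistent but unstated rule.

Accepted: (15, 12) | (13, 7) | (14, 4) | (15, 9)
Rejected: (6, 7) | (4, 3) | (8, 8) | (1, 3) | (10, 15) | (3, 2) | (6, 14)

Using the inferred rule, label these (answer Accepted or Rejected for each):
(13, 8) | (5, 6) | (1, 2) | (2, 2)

The classifier is using: first ≥ 12.
(13, 8): first 13, matches → Accepted. (5, 6): first 5, doesn't match → Rejected. (1, 2): first 1, doesn't match → Rejected. (2, 2): first 2, doesn't match → Rejected.

Accepted, Rejected, Rejected, Rejected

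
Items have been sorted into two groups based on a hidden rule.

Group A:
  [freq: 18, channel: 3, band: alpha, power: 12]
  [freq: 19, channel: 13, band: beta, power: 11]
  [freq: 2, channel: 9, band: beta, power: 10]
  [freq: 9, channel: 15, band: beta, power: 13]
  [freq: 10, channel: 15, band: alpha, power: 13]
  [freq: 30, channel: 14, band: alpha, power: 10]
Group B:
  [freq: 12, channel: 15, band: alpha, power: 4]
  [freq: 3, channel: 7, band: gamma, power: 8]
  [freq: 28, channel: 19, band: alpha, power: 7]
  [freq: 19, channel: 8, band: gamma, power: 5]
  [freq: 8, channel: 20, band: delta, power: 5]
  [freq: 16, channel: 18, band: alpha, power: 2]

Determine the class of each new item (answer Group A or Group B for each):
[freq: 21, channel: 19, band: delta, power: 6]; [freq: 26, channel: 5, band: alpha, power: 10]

Group B, Group A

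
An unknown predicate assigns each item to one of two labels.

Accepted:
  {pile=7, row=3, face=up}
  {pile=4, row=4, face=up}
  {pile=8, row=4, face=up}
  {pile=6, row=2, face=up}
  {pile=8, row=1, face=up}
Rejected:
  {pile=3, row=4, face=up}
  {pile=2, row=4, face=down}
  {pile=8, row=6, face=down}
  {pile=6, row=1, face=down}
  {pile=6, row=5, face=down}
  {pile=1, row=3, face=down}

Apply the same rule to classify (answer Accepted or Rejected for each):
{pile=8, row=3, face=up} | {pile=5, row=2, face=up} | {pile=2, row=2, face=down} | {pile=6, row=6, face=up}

All 'Accepted' examples share one property — face is up AND pile ≥ 4 — and every 'Rejected' example lacks it.
{pile=8, row=3, face=up}: Accepted (face is up, pile = 8). {pile=5, row=2, face=up}: Accepted (face is up, pile = 5). {pile=2, row=2, face=down}: Rejected (face is down, pile = 2). {pile=6, row=6, face=up}: Accepted (face is up, pile = 6).

Accepted, Accepted, Rejected, Accepted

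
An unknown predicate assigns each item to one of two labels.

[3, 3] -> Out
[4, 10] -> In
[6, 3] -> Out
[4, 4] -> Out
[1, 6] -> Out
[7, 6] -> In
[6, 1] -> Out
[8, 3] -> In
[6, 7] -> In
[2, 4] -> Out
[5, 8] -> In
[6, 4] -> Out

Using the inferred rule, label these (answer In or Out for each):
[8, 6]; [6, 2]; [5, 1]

In, Out, Out

One predicate separates the groups cleanly: sum ≥ 11.
[8, 6] → 8+6 = 14 → In.
[6, 2] → 6+2 = 8 → Out.
[5, 1] → 5+1 = 6 → Out.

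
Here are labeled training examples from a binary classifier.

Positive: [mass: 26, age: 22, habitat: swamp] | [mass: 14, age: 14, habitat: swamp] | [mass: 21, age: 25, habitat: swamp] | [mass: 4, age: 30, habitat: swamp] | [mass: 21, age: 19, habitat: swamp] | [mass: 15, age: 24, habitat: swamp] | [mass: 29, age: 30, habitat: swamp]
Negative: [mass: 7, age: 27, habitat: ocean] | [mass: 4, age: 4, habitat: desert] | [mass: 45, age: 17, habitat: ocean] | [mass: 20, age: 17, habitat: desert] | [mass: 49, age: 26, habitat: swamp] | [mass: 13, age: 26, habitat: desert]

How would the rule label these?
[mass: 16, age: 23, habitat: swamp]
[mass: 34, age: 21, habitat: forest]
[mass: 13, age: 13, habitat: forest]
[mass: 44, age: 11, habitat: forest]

One predicate separates the groups cleanly: habitat is swamp AND mass ≤ 29.
Positive: [mass: 16, age: 23, habitat: swamp], since habitat is swamp, mass = 16.
Negative: [mass: 34, age: 21, habitat: forest], since habitat is forest, mass = 34.
Negative: [mass: 13, age: 13, habitat: forest], since habitat is forest, mass = 13.
Negative: [mass: 44, age: 11, habitat: forest], since habitat is forest, mass = 44.

Positive, Negative, Negative, Negative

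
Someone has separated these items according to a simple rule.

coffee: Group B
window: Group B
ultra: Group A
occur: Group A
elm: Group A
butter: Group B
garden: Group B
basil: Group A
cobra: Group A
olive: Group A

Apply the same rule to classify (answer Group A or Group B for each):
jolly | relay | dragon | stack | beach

A rule that fits every label: odd length — true of each 'Group A' example, false of each 'Group B' one.
jolly — length 5, hence Group A. relay — length 5, hence Group A. dragon — length 6, hence Group B. stack — length 5, hence Group A. beach — length 5, hence Group A.

Group A, Group A, Group B, Group A, Group A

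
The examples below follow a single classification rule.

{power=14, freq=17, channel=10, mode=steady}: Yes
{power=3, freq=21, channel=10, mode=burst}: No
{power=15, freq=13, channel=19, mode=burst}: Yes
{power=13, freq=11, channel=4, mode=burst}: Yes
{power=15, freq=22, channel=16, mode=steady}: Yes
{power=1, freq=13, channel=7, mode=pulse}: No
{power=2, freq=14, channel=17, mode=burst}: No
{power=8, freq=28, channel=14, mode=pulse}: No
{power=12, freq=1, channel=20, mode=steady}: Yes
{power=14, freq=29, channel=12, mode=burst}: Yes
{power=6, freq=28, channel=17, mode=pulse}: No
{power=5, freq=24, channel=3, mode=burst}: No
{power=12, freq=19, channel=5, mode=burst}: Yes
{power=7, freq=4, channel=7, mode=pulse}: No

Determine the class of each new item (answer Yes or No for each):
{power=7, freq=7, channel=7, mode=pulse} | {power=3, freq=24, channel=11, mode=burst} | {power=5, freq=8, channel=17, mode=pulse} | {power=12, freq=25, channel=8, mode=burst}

No, No, No, Yes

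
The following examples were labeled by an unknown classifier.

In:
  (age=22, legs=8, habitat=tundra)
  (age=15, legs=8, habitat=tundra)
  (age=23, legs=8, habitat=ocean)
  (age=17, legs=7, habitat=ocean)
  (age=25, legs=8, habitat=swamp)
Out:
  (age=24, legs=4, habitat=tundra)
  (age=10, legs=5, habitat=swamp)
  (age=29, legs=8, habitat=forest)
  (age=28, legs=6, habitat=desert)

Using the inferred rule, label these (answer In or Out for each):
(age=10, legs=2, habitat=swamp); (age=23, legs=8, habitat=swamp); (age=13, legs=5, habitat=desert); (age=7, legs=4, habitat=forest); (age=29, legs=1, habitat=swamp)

Out, In, Out, Out, Out

Rule: legs ≥ 6 AND age ≤ 25. This holds for each 'In' example and fails for each 'Out' one.
Out: (age=10, legs=2, habitat=swamp), since legs = 2, age = 10.
In: (age=23, legs=8, habitat=swamp), since legs = 8, age = 23.
Out: (age=13, legs=5, habitat=desert), since legs = 5, age = 13.
Out: (age=7, legs=4, habitat=forest), since legs = 4, age = 7.
Out: (age=29, legs=1, habitat=swamp), since legs = 1, age = 29.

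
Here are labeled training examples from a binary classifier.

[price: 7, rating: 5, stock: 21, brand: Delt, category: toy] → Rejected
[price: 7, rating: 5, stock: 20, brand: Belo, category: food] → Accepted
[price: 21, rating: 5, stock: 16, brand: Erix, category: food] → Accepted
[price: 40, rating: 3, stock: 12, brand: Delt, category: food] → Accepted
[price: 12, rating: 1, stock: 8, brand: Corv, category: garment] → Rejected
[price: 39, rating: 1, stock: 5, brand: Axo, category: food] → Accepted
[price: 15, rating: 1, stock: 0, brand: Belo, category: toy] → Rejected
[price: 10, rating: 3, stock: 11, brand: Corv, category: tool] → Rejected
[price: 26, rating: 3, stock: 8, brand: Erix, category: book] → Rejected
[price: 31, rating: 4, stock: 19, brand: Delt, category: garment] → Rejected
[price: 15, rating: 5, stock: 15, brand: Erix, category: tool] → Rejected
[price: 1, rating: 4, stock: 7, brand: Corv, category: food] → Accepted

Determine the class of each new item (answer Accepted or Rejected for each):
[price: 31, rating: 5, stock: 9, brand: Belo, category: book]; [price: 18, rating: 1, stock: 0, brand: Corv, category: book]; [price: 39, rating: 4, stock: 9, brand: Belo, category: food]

The common property of the 'Accepted' items is: category is food. No 'Rejected' item has it.
[price: 31, rating: 5, stock: 9, brand: Belo, category: book] — category is book, hence Rejected. [price: 18, rating: 1, stock: 0, brand: Corv, category: book] — category is book, hence Rejected. [price: 39, rating: 4, stock: 9, brand: Belo, category: food] — category is food, hence Accepted.

Rejected, Rejected, Accepted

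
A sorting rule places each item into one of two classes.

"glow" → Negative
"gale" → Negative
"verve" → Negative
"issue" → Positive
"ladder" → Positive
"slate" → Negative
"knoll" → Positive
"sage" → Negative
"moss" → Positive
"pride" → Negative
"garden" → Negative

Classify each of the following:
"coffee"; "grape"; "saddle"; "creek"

Positive, Negative, Positive, Positive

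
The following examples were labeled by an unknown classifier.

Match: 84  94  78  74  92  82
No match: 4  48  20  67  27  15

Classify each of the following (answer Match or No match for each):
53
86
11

No match, Match, No match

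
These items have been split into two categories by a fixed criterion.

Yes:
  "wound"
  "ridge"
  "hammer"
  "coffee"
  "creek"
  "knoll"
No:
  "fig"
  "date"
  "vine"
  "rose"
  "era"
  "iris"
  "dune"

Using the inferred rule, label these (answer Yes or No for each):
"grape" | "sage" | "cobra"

Yes, No, Yes

Every 'Yes' example satisfies: length ≥ 5. None of the 'No' examples do.
"grape": length 5, passes → Yes.
"sage": length 4, does not satisfy this → No.
"cobra": length 5, passes → Yes.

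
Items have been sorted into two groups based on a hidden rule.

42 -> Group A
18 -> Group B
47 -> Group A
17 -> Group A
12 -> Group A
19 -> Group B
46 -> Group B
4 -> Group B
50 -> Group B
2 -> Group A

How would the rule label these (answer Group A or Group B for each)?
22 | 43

Group A, Group B

'Group A' ⟺ ≡ 2 (mod 5).
22: Group A (22 mod 5 = 2).
43: Group B (43 mod 5 = 3).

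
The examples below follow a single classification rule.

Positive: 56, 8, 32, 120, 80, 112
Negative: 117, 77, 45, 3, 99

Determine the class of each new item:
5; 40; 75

The pattern is that an item is 'Positive' exactly when: even.
5: 5 is odd, does not satisfy this → Negative. 40: 40 is even, checks out → Positive. 75: 75 is odd, does not satisfy this → Negative.

Negative, Positive, Negative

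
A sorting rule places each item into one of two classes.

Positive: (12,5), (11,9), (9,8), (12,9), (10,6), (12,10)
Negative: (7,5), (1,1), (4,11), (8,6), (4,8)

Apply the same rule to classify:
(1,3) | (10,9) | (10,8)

Negative, Positive, Positive

The common property of the 'Positive' items is: sum ≥ 16. No 'Negative' item has it.
Negative: (1,3), since 1+3 = 4. Positive: (10,9), since 10+9 = 19. Positive: (10,8), since 10+8 = 18.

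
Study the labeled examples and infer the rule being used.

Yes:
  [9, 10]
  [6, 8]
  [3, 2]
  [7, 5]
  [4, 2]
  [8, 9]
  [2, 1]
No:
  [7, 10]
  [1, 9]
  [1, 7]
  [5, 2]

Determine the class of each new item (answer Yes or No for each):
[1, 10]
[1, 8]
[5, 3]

No, No, Yes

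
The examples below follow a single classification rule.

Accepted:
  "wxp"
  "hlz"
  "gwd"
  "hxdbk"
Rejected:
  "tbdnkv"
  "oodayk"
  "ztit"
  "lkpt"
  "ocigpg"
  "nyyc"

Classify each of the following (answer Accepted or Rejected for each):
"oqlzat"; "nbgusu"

'Accepted' ⟺ odd length.
Rejected: "oqlzat", since length 6. Rejected: "nbgusu", since length 6.

Rejected, Rejected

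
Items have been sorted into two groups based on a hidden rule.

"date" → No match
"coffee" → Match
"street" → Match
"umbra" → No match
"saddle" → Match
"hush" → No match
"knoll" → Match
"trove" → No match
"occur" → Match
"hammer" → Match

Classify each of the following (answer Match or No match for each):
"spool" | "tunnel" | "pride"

Match, Match, No match

Looking at the examples, the only property every 'Match' case has and every 'No match' case lacks is: has a double letter.
"spool" — 'oo' doubled, hence Match. "tunnel" — 'nn' doubled, hence Match. "pride" — no doubled letter, hence No match.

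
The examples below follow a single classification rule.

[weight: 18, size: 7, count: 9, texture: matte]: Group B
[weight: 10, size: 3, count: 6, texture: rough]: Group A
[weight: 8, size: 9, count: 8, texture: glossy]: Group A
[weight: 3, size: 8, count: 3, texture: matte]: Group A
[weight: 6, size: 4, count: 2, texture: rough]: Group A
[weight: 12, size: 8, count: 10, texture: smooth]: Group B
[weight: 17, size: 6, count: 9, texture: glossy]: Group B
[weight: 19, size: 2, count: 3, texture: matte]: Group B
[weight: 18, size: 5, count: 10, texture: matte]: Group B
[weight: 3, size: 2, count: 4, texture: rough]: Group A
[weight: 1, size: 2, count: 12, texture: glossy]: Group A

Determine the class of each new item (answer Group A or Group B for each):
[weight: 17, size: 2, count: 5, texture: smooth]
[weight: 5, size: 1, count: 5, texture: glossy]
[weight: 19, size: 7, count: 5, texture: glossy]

Group B, Group A, Group B

The distinguishing property — weight ≤ 10 — holds for all the 'Group A' cases and none of the 'Group B' cases.
[weight: 17, size: 2, count: 5, texture: smooth] → weight = 17 → Group B.
[weight: 5, size: 1, count: 5, texture: glossy] → weight = 5 → Group A.
[weight: 19, size: 7, count: 5, texture: glossy] → weight = 19 → Group B.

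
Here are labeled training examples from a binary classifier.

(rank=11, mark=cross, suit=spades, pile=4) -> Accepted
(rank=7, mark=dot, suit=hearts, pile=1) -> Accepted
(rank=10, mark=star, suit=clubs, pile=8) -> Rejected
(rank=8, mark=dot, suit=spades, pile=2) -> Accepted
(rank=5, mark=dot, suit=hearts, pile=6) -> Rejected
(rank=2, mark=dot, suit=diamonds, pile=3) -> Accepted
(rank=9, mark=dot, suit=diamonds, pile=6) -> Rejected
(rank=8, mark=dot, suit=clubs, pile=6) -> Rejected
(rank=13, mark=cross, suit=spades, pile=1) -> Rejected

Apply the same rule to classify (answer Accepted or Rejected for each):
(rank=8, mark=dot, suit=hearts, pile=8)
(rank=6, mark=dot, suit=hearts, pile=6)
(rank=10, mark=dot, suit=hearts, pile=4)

Rejected, Rejected, Accepted

The distinguishing property — rank ≤ 11 AND pile ≤ 4 — holds for all the 'Accepted' cases and none of the 'Rejected' cases.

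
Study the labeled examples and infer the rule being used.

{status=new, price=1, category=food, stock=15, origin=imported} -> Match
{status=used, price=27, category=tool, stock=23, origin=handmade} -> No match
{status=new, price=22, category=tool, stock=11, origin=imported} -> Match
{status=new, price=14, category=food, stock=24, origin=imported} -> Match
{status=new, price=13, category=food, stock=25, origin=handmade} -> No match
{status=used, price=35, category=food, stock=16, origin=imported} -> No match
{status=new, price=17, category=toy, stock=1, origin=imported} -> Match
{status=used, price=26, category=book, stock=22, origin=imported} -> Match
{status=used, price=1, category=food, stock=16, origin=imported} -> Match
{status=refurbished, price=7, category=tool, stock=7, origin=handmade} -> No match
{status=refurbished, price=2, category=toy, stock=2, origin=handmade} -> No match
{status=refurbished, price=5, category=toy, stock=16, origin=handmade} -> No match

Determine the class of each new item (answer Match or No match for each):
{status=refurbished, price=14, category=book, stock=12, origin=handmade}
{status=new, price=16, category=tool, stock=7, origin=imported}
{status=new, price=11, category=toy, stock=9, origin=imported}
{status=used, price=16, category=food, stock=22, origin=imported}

No match, Match, Match, Match

The common property of the 'Match' items is: origin is imported AND price ≤ 26. No 'No match' item has it.
{status=refurbished, price=14, category=book, stock=12, origin=handmade}: No match (origin is handmade, price = 14). {status=new, price=16, category=tool, stock=7, origin=imported}: Match (origin is imported, price = 16). {status=new, price=11, category=toy, stock=9, origin=imported}: Match (origin is imported, price = 11). {status=used, price=16, category=food, stock=22, origin=imported}: Match (origin is imported, price = 16).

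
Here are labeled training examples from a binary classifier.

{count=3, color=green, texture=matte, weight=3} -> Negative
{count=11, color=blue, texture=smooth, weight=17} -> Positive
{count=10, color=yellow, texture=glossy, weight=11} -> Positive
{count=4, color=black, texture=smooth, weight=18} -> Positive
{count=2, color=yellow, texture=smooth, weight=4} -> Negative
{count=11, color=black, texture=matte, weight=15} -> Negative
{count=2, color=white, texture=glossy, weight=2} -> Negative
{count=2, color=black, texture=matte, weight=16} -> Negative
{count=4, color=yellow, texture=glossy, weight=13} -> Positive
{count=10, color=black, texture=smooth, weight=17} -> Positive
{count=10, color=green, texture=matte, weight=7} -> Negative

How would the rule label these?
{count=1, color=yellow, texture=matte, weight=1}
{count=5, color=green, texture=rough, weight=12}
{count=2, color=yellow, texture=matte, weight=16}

Negative, Positive, Negative

The distinguishing property — texture is not matte AND count ≥ 3 — holds for all the 'Positive' cases and none of the 'Negative' cases.
{count=1, color=yellow, texture=matte, weight=1} → texture is matte, count = 1 → Negative. {count=5, color=green, texture=rough, weight=12} → texture is rough, count = 5 → Positive. {count=2, color=yellow, texture=matte, weight=16} → texture is matte, count = 2 → Negative.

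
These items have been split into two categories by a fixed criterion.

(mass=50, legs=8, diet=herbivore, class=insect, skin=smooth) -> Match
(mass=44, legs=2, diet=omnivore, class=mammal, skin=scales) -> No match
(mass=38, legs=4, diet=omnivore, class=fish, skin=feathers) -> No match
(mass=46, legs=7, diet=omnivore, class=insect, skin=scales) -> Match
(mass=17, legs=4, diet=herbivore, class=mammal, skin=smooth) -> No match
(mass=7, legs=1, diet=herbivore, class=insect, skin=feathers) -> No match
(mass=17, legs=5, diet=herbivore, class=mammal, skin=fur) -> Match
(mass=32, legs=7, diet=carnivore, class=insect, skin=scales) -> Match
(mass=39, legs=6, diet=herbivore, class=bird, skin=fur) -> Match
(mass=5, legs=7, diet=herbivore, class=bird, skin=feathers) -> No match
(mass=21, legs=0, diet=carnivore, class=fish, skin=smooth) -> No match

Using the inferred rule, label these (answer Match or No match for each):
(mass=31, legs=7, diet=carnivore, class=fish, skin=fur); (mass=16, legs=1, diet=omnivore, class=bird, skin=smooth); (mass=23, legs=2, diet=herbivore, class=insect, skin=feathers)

The pattern is that an item is 'Match' exactly when: mass ≥ 7 AND legs ≥ 5.
(mass=31, legs=7, diet=carnivore, class=fish, skin=fur) → mass = 31, legs = 7 → Match. (mass=16, legs=1, diet=omnivore, class=bird, skin=smooth) → mass = 16, legs = 1 → No match. (mass=23, legs=2, diet=herbivore, class=insect, skin=feathers) → mass = 23, legs = 2 → No match.

Match, No match, No match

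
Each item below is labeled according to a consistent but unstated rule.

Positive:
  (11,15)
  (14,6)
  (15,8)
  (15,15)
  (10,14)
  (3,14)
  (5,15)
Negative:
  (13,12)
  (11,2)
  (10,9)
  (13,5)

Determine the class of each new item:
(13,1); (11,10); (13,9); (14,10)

Negative, Negative, Negative, Positive

The pattern is that an item is 'Positive' exactly when: max ≥ 14.
Negative: (13,1), since max 13. Negative: (11,10), since max 11. Negative: (13,9), since max 13. Positive: (14,10), since max 14.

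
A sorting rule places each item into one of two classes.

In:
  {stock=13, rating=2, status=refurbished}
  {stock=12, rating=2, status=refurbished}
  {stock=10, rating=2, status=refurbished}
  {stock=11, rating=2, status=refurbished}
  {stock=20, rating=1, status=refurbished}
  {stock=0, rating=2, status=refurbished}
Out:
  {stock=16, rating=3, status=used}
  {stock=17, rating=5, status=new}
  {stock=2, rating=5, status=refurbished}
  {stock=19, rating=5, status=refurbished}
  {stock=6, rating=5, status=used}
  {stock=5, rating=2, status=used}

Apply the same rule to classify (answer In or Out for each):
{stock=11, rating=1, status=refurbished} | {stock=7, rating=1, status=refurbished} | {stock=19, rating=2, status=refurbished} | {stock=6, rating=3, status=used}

Every 'In' example satisfies: status is refurbished AND rating ≤ 2. None of the 'Out' examples do.
{stock=11, rating=1, status=refurbished}: In (status is refurbished, rating = 1).
{stock=7, rating=1, status=refurbished}: In (status is refurbished, rating = 1).
{stock=19, rating=2, status=refurbished}: In (status is refurbished, rating = 2).
{stock=6, rating=3, status=used}: Out (status is used, rating = 3).

In, In, In, Out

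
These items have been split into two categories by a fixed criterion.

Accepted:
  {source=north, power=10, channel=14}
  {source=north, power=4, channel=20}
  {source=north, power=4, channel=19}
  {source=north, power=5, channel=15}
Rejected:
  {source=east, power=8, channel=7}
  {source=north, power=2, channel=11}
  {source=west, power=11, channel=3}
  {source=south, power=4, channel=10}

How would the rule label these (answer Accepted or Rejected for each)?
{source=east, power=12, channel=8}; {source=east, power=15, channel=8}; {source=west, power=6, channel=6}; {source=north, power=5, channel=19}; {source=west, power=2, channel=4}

Rejected, Rejected, Rejected, Accepted, Rejected

The simplest hypothesis consistent with all the labels is: channel ≥ 14.
{source=east, power=12, channel=8}: channel = 8 — doesn't qualify, so Rejected.
{source=east, power=15, channel=8}: channel = 8 — doesn't qualify, so Rejected.
{source=west, power=6, channel=6}: channel = 6 — doesn't qualify, so Rejected.
{source=north, power=5, channel=19}: channel = 19 — meets the rule, so Accepted.
{source=west, power=2, channel=4}: channel = 4 — doesn't qualify, so Rejected.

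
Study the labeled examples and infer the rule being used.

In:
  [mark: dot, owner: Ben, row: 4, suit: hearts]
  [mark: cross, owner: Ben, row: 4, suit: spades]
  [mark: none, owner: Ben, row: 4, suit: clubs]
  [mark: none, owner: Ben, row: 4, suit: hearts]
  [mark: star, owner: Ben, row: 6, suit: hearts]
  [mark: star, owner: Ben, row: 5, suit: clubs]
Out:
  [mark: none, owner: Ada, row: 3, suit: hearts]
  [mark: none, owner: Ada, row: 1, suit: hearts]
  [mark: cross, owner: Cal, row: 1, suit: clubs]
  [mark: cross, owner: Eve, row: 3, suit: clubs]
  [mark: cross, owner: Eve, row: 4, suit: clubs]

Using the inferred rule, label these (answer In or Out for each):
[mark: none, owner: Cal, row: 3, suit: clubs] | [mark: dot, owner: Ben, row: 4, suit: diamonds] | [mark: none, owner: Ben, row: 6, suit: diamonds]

One predicate separates the groups cleanly: owner is Ben.
[mark: none, owner: Cal, row: 3, suit: clubs] → owner is Cal → Out. [mark: dot, owner: Ben, row: 4, suit: diamonds] → owner is Ben → In. [mark: none, owner: Ben, row: 6, suit: diamonds] → owner is Ben → In.

Out, In, In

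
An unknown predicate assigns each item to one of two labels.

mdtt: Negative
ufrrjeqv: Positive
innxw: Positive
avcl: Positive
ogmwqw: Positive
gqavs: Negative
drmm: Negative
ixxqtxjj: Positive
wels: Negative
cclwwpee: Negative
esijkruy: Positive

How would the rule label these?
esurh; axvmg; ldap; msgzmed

Positive, Positive, Negative, Negative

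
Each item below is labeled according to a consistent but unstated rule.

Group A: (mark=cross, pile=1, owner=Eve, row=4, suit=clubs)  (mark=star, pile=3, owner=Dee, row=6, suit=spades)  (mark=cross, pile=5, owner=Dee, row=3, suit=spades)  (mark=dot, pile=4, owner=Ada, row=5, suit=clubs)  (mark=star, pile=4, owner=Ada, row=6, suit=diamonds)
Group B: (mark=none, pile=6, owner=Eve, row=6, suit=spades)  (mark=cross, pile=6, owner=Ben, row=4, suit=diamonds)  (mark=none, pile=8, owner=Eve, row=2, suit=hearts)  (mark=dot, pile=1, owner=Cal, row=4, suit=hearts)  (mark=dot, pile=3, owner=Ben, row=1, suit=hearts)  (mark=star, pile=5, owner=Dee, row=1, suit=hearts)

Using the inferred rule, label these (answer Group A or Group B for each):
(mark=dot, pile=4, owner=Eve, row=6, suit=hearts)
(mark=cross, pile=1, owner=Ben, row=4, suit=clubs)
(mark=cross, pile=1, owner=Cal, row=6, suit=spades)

The classifier is using: suit is not hearts AND pile ≤ 5.
(mark=dot, pile=4, owner=Eve, row=6, suit=hearts) → suit is hearts, pile = 4 → Group B. (mark=cross, pile=1, owner=Ben, row=4, suit=clubs) → suit is clubs, pile = 1 → Group A. (mark=cross, pile=1, owner=Cal, row=6, suit=spades) → suit is spades, pile = 1 → Group A.

Group B, Group A, Group A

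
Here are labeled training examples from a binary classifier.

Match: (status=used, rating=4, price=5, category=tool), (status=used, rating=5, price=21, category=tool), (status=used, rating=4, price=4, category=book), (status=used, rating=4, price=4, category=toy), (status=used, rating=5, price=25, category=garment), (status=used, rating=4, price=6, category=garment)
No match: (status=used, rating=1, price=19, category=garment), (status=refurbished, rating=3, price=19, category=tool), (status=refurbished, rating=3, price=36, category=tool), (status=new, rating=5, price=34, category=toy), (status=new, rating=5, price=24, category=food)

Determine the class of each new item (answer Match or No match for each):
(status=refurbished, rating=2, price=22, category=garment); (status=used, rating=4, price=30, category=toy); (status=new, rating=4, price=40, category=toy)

A rule that fits every label: status is used AND rating ≥ 3 — true of each 'Match' example, false of each 'No match' one.
(status=refurbished, rating=2, price=22, category=garment) — status is refurbished, rating = 2, hence No match. (status=used, rating=4, price=30, category=toy) — status is used, rating = 4, hence Match. (status=new, rating=4, price=40, category=toy) — status is new, rating = 4, hence No match.

No match, Match, No match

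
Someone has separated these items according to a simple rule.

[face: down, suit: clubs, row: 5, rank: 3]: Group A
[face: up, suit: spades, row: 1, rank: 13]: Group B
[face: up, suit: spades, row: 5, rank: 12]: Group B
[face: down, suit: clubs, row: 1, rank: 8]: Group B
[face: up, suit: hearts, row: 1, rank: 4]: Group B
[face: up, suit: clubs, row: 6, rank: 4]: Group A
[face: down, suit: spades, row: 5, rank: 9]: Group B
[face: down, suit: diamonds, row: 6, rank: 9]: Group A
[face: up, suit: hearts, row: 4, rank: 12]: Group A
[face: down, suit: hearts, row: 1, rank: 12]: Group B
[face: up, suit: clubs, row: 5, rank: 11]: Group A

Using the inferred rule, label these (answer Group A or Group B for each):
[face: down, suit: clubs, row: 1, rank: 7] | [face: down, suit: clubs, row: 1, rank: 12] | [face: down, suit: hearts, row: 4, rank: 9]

The distinguishing property — suit is not spades AND row ≥ 4 — holds for all the 'Group A' cases and none of the 'Group B' cases.
Group B: [face: down, suit: clubs, row: 1, rank: 7], since suit is clubs, row = 1.
Group B: [face: down, suit: clubs, row: 1, rank: 12], since suit is clubs, row = 1.
Group A: [face: down, suit: hearts, row: 4, rank: 9], since suit is hearts, row = 4.

Group B, Group B, Group A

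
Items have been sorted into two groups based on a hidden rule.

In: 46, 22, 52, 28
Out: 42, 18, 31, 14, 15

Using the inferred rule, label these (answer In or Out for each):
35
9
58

Rule: ≡ 4 (mod 6). This holds for each 'In' example and fails for each 'Out' one.
35 → 35 mod 6 = 5 → Out.
9 → 9 mod 6 = 3 → Out.
58 → 58 mod 6 = 4 → In.

Out, Out, In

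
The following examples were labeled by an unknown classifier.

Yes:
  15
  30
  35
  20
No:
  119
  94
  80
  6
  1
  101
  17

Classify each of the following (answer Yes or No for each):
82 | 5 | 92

No, Yes, No

The pattern is that an item is 'Yes' exactly when: multiple of 5 AND at most 35.
82: No (82 = 5·16 + 2, 82 > 35). 5: Yes (5 = 5·1, 5 ≤ 35). 92: No (92 = 5·18 + 2, 92 > 35).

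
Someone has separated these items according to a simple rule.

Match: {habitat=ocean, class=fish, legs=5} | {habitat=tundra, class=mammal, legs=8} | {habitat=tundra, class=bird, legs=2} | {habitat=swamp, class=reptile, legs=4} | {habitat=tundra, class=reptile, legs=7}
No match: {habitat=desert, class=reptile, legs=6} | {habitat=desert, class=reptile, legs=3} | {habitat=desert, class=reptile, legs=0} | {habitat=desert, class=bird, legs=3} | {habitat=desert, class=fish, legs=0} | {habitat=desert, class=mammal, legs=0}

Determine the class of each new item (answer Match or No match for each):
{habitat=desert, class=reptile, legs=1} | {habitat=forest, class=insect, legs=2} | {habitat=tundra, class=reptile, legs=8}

The simplest hypothesis consistent with all the labels is: habitat is not desert.

No match, Match, Match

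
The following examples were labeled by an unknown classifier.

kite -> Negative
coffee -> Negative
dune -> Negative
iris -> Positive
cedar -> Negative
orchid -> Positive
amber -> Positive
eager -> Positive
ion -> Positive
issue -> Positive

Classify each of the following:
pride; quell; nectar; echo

Negative, Negative, Negative, Positive

The simplest hypothesis consistent with all the labels is: starts with a vowel.
pride → starts with 'p' → Negative.
quell → starts with 'q' → Negative.
nectar → starts with 'n' → Negative.
echo → starts with 'e' → Positive.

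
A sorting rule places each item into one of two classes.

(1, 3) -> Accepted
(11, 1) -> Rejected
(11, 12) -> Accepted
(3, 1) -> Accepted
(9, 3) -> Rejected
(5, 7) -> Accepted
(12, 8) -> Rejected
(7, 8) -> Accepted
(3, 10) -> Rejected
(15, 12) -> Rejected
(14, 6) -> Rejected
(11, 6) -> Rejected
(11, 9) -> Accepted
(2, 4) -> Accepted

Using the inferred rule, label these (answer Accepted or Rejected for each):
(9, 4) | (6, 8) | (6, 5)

Rule: |first − second| ≤ 2. This holds for each 'Accepted' example and fails for each 'Rejected' one.

Rejected, Accepted, Accepted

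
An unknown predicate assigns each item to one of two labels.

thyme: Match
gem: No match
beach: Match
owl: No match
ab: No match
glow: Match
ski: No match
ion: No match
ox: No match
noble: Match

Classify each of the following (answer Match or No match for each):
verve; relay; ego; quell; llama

Match, Match, No match, Match, Match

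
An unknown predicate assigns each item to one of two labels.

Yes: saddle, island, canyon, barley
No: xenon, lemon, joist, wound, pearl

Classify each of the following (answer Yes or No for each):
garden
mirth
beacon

Yes, No, Yes

The common property of the 'Yes' items is: even length. No 'No' item has it.
garden: length 6, passes → Yes. mirth: length 5, does not pass → No. beacon: length 6, passes → Yes.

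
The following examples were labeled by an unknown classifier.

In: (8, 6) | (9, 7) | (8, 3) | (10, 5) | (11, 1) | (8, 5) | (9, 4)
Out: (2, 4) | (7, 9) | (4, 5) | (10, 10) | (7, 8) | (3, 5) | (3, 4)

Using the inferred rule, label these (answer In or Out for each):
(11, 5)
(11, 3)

In, In

The pattern is that an item is 'In' exactly when: first > second.
(11, 5): 11 > 5, satisfies this → In.
(11, 3): 11 > 3, satisfies this → In.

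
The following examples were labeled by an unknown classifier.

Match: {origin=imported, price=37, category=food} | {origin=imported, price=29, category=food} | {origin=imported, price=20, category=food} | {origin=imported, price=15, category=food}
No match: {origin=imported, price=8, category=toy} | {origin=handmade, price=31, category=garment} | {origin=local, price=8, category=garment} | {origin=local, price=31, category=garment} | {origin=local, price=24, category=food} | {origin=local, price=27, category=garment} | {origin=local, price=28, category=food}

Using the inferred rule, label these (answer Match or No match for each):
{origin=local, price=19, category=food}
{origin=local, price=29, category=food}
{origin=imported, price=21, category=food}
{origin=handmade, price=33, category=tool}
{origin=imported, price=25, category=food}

The rule appears to be: origin is imported AND category is food.
{origin=local, price=19, category=food} → origin is local, category is food → No match.
{origin=local, price=29, category=food} → origin is local, category is food → No match.
{origin=imported, price=21, category=food} → origin is imported, category is food → Match.
{origin=handmade, price=33, category=tool} → origin is handmade, category is tool → No match.
{origin=imported, price=25, category=food} → origin is imported, category is food → Match.

No match, No match, Match, No match, Match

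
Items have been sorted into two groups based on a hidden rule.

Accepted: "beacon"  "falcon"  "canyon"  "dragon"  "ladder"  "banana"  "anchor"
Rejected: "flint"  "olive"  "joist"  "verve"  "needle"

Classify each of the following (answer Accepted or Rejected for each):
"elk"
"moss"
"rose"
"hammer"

Rejected, Rejected, Rejected, Accepted

Comparing the two groups points to one rule — contains 'a'.
"elk" → no 'a' → Rejected.
"moss" → no 'a' → Rejected.
"rose" → no 'a' → Rejected.
"hammer" → has 'a' → Accepted.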